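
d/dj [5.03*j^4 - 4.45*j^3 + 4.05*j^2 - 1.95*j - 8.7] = 20.12*j^3 - 13.35*j^2 + 8.1*j - 1.95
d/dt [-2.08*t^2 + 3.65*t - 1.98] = 3.65 - 4.16*t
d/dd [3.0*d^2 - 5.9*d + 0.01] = 6.0*d - 5.9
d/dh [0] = 0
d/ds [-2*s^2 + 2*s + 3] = 2 - 4*s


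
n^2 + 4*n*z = n*(n + 4*z)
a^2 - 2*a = a*(a - 2)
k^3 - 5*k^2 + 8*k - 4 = (k - 2)^2*(k - 1)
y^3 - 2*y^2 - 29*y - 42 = (y - 7)*(y + 2)*(y + 3)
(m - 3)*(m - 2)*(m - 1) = m^3 - 6*m^2 + 11*m - 6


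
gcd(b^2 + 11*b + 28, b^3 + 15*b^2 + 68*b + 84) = b + 7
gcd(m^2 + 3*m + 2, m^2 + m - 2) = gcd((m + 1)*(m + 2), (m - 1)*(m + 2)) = m + 2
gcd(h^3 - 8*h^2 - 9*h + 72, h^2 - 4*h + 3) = h - 3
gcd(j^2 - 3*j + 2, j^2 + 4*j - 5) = j - 1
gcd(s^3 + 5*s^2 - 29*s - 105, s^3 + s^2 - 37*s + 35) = s^2 + 2*s - 35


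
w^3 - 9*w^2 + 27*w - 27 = (w - 3)^3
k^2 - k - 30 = (k - 6)*(k + 5)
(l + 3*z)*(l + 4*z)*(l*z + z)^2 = l^4*z^2 + 7*l^3*z^3 + 2*l^3*z^2 + 12*l^2*z^4 + 14*l^2*z^3 + l^2*z^2 + 24*l*z^4 + 7*l*z^3 + 12*z^4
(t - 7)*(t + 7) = t^2 - 49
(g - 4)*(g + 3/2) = g^2 - 5*g/2 - 6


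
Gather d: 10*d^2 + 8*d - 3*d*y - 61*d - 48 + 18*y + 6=10*d^2 + d*(-3*y - 53) + 18*y - 42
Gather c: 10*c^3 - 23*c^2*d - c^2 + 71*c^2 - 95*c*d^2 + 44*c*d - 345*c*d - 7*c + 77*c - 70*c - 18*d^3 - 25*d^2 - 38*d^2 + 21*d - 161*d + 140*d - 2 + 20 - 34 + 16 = 10*c^3 + c^2*(70 - 23*d) + c*(-95*d^2 - 301*d) - 18*d^3 - 63*d^2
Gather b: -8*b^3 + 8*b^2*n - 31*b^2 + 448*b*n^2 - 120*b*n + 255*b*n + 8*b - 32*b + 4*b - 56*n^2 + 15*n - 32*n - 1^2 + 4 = -8*b^3 + b^2*(8*n - 31) + b*(448*n^2 + 135*n - 20) - 56*n^2 - 17*n + 3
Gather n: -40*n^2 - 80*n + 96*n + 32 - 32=-40*n^2 + 16*n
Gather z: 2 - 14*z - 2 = -14*z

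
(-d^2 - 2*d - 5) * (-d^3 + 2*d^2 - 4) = d^5 + d^3 - 6*d^2 + 8*d + 20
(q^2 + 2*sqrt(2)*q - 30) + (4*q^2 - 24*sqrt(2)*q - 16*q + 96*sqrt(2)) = 5*q^2 - 22*sqrt(2)*q - 16*q - 30 + 96*sqrt(2)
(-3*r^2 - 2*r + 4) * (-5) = 15*r^2 + 10*r - 20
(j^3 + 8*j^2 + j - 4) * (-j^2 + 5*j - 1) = -j^5 - 3*j^4 + 38*j^3 + j^2 - 21*j + 4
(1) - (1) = 0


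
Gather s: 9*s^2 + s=9*s^2 + s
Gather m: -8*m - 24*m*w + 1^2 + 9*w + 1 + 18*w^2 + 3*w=m*(-24*w - 8) + 18*w^2 + 12*w + 2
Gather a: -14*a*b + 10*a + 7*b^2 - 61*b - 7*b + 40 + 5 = a*(10 - 14*b) + 7*b^2 - 68*b + 45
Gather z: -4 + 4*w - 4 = 4*w - 8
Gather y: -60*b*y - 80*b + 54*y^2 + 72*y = -80*b + 54*y^2 + y*(72 - 60*b)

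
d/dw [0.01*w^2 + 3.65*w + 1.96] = 0.02*w + 3.65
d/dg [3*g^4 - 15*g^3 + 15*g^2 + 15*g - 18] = 12*g^3 - 45*g^2 + 30*g + 15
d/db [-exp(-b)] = exp(-b)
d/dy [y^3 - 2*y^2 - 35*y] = 3*y^2 - 4*y - 35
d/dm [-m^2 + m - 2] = 1 - 2*m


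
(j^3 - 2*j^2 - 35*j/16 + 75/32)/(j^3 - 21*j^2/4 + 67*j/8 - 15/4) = (j + 5/4)/(j - 2)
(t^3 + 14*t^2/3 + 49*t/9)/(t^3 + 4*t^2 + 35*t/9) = (3*t + 7)/(3*t + 5)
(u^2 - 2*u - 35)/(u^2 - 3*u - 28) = (u + 5)/(u + 4)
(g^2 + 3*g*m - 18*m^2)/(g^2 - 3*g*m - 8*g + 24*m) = (g + 6*m)/(g - 8)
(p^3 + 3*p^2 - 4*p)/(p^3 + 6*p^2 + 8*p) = (p - 1)/(p + 2)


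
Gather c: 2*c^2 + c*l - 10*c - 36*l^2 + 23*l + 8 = 2*c^2 + c*(l - 10) - 36*l^2 + 23*l + 8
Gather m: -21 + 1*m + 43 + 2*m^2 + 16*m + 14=2*m^2 + 17*m + 36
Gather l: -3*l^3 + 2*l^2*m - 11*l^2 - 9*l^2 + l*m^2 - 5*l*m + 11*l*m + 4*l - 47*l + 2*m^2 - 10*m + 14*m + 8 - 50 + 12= -3*l^3 + l^2*(2*m - 20) + l*(m^2 + 6*m - 43) + 2*m^2 + 4*m - 30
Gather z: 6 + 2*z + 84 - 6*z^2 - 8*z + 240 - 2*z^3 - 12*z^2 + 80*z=-2*z^3 - 18*z^2 + 74*z + 330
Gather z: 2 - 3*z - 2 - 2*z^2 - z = -2*z^2 - 4*z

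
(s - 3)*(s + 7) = s^2 + 4*s - 21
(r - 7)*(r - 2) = r^2 - 9*r + 14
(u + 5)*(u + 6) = u^2 + 11*u + 30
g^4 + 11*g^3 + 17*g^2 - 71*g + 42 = (g - 1)^2*(g + 6)*(g + 7)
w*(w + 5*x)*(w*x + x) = w^3*x + 5*w^2*x^2 + w^2*x + 5*w*x^2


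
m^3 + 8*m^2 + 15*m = m*(m + 3)*(m + 5)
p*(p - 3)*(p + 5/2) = p^3 - p^2/2 - 15*p/2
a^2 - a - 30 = (a - 6)*(a + 5)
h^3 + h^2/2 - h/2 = h*(h - 1/2)*(h + 1)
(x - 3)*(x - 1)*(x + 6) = x^3 + 2*x^2 - 21*x + 18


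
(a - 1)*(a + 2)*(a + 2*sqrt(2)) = a^3 + a^2 + 2*sqrt(2)*a^2 - 2*a + 2*sqrt(2)*a - 4*sqrt(2)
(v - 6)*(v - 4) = v^2 - 10*v + 24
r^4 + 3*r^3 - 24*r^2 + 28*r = r*(r - 2)^2*(r + 7)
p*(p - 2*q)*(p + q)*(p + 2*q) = p^4 + p^3*q - 4*p^2*q^2 - 4*p*q^3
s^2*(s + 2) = s^3 + 2*s^2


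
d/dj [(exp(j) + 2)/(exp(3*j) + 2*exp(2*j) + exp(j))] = 2*(-exp(2*j) - 3*exp(j) - 1)*exp(-j)/(exp(3*j) + 3*exp(2*j) + 3*exp(j) + 1)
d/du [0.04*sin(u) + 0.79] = 0.04*cos(u)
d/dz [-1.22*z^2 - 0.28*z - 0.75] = -2.44*z - 0.28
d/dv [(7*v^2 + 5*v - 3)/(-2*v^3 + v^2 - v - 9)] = 2*(7*v^4 + 10*v^3 - 15*v^2 - 60*v - 24)/(4*v^6 - 4*v^5 + 5*v^4 + 34*v^3 - 17*v^2 + 18*v + 81)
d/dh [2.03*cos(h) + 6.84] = -2.03*sin(h)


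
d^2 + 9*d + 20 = (d + 4)*(d + 5)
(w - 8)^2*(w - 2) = w^3 - 18*w^2 + 96*w - 128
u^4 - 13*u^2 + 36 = (u - 3)*(u - 2)*(u + 2)*(u + 3)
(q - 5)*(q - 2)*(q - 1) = q^3 - 8*q^2 + 17*q - 10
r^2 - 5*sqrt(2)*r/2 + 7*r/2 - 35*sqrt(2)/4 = (r + 7/2)*(r - 5*sqrt(2)/2)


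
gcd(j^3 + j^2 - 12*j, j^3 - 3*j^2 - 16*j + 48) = j^2 + j - 12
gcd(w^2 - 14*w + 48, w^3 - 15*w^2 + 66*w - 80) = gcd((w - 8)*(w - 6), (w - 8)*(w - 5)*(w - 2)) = w - 8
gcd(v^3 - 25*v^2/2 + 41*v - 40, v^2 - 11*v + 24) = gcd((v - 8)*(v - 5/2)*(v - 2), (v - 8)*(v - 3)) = v - 8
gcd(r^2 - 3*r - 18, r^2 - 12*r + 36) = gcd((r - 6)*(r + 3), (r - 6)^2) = r - 6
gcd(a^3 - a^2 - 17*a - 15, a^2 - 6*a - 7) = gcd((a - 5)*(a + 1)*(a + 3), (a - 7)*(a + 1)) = a + 1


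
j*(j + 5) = j^2 + 5*j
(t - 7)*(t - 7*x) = t^2 - 7*t*x - 7*t + 49*x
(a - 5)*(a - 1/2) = a^2 - 11*a/2 + 5/2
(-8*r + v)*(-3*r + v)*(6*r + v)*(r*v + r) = 144*r^4*v + 144*r^4 - 42*r^3*v^2 - 42*r^3*v - 5*r^2*v^3 - 5*r^2*v^2 + r*v^4 + r*v^3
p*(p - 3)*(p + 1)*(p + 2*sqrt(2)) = p^4 - 2*p^3 + 2*sqrt(2)*p^3 - 4*sqrt(2)*p^2 - 3*p^2 - 6*sqrt(2)*p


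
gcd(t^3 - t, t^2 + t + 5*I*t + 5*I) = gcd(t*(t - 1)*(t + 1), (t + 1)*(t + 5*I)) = t + 1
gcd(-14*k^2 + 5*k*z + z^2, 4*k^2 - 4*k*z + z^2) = -2*k + z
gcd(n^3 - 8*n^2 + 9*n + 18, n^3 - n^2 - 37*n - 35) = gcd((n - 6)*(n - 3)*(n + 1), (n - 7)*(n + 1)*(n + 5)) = n + 1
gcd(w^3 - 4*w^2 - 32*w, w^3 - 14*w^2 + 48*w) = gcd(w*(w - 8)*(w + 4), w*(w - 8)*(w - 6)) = w^2 - 8*w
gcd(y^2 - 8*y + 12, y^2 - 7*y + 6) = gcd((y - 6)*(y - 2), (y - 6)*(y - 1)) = y - 6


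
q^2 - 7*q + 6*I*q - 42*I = (q - 7)*(q + 6*I)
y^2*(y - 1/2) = y^3 - y^2/2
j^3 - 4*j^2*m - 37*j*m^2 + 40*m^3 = (j - 8*m)*(j - m)*(j + 5*m)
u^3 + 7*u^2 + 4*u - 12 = (u - 1)*(u + 2)*(u + 6)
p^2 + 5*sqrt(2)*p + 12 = (p + 2*sqrt(2))*(p + 3*sqrt(2))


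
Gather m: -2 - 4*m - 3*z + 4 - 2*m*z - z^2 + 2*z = m*(-2*z - 4) - z^2 - z + 2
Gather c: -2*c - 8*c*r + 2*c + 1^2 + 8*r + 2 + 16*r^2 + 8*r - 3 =-8*c*r + 16*r^2 + 16*r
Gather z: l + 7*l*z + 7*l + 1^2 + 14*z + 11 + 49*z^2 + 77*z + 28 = 8*l + 49*z^2 + z*(7*l + 91) + 40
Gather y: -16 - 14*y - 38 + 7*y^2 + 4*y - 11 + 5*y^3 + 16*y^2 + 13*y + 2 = 5*y^3 + 23*y^2 + 3*y - 63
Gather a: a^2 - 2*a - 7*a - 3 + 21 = a^2 - 9*a + 18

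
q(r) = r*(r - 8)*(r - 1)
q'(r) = r*(r - 8) + r*(r - 1) + (r - 8)*(r - 1) = 3*r^2 - 18*r + 8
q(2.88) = -27.72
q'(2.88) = -18.96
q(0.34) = 1.72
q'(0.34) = 2.23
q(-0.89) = -14.95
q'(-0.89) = 26.40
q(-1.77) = -47.90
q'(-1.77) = 49.26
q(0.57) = 1.82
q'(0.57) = -1.29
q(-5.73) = -529.47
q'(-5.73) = 209.64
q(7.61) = -19.62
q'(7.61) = 44.76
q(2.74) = -25.08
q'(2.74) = -18.80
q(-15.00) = -5520.00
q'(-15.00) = 953.00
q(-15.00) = -5520.00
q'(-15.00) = 953.00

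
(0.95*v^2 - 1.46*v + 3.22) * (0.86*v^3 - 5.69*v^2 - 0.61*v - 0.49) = 0.817*v^5 - 6.6611*v^4 + 10.4971*v^3 - 17.8967*v^2 - 1.2488*v - 1.5778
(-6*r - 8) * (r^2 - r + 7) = -6*r^3 - 2*r^2 - 34*r - 56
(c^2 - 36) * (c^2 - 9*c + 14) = c^4 - 9*c^3 - 22*c^2 + 324*c - 504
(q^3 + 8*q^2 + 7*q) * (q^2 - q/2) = q^5 + 15*q^4/2 + 3*q^3 - 7*q^2/2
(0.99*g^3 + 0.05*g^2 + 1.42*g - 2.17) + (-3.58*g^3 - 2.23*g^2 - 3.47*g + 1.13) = -2.59*g^3 - 2.18*g^2 - 2.05*g - 1.04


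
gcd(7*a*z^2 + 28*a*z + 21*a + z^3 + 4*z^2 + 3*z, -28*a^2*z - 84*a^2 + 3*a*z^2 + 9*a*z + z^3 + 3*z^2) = 7*a*z + 21*a + z^2 + 3*z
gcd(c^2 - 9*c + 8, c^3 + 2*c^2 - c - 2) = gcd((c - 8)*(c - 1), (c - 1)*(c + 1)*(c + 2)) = c - 1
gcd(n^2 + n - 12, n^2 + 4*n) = n + 4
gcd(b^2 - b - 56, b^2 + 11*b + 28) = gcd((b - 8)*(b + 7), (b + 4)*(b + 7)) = b + 7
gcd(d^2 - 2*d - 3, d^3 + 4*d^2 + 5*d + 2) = d + 1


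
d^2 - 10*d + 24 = (d - 6)*(d - 4)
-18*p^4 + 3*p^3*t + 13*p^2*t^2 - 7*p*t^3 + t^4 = (-3*p + t)^2*(-2*p + t)*(p + t)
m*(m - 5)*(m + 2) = m^3 - 3*m^2 - 10*m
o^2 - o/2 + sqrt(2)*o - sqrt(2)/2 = (o - 1/2)*(o + sqrt(2))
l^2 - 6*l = l*(l - 6)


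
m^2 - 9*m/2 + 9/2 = (m - 3)*(m - 3/2)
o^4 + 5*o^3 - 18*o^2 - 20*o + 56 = (o - 2)^2*(o + 2)*(o + 7)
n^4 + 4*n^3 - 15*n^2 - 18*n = n*(n - 3)*(n + 1)*(n + 6)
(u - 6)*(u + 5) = u^2 - u - 30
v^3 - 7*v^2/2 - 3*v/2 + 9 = (v - 3)*(v - 2)*(v + 3/2)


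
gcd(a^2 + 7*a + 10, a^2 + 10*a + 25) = a + 5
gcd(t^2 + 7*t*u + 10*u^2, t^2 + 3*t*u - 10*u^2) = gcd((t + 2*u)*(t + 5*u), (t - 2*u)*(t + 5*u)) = t + 5*u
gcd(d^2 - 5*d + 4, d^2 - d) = d - 1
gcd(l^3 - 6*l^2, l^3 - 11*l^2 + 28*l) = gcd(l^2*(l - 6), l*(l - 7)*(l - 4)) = l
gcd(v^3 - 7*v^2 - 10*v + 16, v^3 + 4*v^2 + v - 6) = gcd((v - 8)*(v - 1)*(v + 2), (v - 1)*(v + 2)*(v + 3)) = v^2 + v - 2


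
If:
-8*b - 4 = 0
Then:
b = -1/2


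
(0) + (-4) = -4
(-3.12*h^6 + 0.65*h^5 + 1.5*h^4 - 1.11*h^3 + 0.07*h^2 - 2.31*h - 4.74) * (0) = 0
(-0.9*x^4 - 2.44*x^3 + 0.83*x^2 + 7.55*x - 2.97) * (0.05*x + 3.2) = -0.045*x^5 - 3.002*x^4 - 7.7665*x^3 + 3.0335*x^2 + 24.0115*x - 9.504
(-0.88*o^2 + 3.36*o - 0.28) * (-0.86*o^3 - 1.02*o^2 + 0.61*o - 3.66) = 0.7568*o^5 - 1.992*o^4 - 3.7232*o^3 + 5.556*o^2 - 12.4684*o + 1.0248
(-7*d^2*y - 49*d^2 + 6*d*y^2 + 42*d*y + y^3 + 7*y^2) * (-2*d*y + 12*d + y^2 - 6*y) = 14*d^3*y^2 + 14*d^3*y - 588*d^3 - 19*d^2*y^3 - 19*d^2*y^2 + 798*d^2*y + 4*d*y^4 + 4*d*y^3 - 168*d*y^2 + y^5 + y^4 - 42*y^3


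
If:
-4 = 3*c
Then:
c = -4/3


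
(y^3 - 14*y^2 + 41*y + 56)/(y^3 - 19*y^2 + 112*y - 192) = (y^2 - 6*y - 7)/(y^2 - 11*y + 24)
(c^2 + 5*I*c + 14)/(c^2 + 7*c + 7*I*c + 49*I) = (c - 2*I)/(c + 7)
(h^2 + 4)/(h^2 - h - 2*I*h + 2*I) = (h + 2*I)/(h - 1)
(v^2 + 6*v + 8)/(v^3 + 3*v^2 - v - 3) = (v^2 + 6*v + 8)/(v^3 + 3*v^2 - v - 3)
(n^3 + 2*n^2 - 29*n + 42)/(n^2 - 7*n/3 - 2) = 3*(n^2 + 5*n - 14)/(3*n + 2)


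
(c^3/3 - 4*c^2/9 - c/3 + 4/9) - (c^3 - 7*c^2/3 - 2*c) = -2*c^3/3 + 17*c^2/9 + 5*c/3 + 4/9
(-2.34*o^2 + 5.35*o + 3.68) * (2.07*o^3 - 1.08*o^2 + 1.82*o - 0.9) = -4.8438*o^5 + 13.6017*o^4 - 2.4192*o^3 + 7.8686*o^2 + 1.8826*o - 3.312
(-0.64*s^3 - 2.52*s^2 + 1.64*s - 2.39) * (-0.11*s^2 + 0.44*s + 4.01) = 0.0704*s^5 - 0.00440000000000002*s^4 - 3.8556*s^3 - 9.1207*s^2 + 5.5248*s - 9.5839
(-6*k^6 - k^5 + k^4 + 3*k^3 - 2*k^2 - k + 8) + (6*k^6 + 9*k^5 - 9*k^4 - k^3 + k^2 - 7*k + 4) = 8*k^5 - 8*k^4 + 2*k^3 - k^2 - 8*k + 12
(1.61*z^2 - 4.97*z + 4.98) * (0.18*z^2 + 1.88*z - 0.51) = 0.2898*z^4 + 2.1322*z^3 - 9.2683*z^2 + 11.8971*z - 2.5398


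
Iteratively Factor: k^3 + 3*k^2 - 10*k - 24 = (k + 2)*(k^2 + k - 12) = (k - 3)*(k + 2)*(k + 4)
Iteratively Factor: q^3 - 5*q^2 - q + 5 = (q - 1)*(q^2 - 4*q - 5) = (q - 1)*(q + 1)*(q - 5)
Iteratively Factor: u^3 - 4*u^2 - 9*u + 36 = (u + 3)*(u^2 - 7*u + 12) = (u - 3)*(u + 3)*(u - 4)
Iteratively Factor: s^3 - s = (s + 1)*(s^2 - s) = (s - 1)*(s + 1)*(s)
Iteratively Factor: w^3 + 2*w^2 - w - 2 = (w - 1)*(w^2 + 3*w + 2) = (w - 1)*(w + 1)*(w + 2)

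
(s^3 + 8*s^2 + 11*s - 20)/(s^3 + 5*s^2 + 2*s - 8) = (s + 5)/(s + 2)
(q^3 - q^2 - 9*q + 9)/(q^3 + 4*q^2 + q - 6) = (q - 3)/(q + 2)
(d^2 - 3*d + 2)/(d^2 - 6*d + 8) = (d - 1)/(d - 4)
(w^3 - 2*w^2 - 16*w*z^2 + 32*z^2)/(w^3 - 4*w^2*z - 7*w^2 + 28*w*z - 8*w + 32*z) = (w^2 + 4*w*z - 2*w - 8*z)/(w^2 - 7*w - 8)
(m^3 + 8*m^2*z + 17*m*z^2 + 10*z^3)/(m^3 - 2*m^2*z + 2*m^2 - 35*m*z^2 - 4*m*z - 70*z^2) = (-m^2 - 3*m*z - 2*z^2)/(-m^2 + 7*m*z - 2*m + 14*z)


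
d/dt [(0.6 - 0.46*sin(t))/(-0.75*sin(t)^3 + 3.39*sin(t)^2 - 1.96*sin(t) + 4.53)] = (-0.69*sin(t)^3 + 2.9094*sin(t)^2 - 4.068*sin(t) - 0.9078)*cos(t)/(0.5625*sin(t)^6 - 5.085*sin(t)^5 + 14.4321*sin(t)^4 - 20.0838*sin(t)^3 + 34.555*sin(t)^2 - 17.7576*sin(t) + 20.5209)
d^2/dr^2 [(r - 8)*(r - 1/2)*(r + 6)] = 6*r - 5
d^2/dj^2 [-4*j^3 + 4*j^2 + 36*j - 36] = 8 - 24*j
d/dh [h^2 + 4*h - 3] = 2*h + 4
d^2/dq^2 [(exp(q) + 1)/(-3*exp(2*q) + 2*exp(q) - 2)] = (-9*exp(4*q) - 42*exp(3*q) + 54*exp(2*q) + 16*exp(q) - 8)*exp(q)/(27*exp(6*q) - 54*exp(5*q) + 90*exp(4*q) - 80*exp(3*q) + 60*exp(2*q) - 24*exp(q) + 8)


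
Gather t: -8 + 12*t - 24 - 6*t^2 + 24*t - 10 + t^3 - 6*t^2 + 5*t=t^3 - 12*t^2 + 41*t - 42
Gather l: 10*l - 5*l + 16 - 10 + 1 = 5*l + 7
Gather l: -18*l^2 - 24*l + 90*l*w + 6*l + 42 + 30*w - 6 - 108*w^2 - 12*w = -18*l^2 + l*(90*w - 18) - 108*w^2 + 18*w + 36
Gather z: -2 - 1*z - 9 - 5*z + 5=-6*z - 6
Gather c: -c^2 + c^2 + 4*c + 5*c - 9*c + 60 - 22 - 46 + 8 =0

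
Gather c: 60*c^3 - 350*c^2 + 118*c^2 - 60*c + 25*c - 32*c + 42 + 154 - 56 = 60*c^3 - 232*c^2 - 67*c + 140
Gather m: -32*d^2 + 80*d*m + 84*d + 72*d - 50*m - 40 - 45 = -32*d^2 + 156*d + m*(80*d - 50) - 85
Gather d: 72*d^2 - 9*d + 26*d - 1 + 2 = 72*d^2 + 17*d + 1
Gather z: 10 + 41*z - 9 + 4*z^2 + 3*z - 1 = 4*z^2 + 44*z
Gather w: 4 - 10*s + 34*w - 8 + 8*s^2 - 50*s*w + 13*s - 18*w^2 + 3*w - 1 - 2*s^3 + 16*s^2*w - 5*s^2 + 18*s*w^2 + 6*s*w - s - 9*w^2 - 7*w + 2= -2*s^3 + 3*s^2 + 2*s + w^2*(18*s - 27) + w*(16*s^2 - 44*s + 30) - 3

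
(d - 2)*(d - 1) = d^2 - 3*d + 2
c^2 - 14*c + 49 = (c - 7)^2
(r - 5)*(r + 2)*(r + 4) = r^3 + r^2 - 22*r - 40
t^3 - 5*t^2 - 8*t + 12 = (t - 6)*(t - 1)*(t + 2)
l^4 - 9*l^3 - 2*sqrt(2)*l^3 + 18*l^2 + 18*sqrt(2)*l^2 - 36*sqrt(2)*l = l*(l - 6)*(l - 3)*(l - 2*sqrt(2))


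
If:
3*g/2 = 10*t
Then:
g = 20*t/3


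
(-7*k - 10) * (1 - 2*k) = 14*k^2 + 13*k - 10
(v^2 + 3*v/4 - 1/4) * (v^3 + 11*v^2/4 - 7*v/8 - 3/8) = v^5 + 7*v^4/2 + 15*v^3/16 - 55*v^2/32 - v/16 + 3/32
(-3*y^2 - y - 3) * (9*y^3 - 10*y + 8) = -27*y^5 - 9*y^4 + 3*y^3 - 14*y^2 + 22*y - 24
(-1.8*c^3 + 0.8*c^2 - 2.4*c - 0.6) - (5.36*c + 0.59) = -1.8*c^3 + 0.8*c^2 - 7.76*c - 1.19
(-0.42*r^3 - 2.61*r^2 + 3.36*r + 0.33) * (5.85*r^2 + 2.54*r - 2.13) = -2.457*r^5 - 16.3353*r^4 + 13.9212*r^3 + 16.0242*r^2 - 6.3186*r - 0.7029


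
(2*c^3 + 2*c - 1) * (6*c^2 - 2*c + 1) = 12*c^5 - 4*c^4 + 14*c^3 - 10*c^2 + 4*c - 1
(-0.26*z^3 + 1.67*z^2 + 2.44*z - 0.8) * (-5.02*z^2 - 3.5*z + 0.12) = 1.3052*z^5 - 7.4734*z^4 - 18.125*z^3 - 4.3236*z^2 + 3.0928*z - 0.096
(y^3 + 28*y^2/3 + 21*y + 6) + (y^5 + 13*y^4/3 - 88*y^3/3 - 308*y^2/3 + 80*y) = y^5 + 13*y^4/3 - 85*y^3/3 - 280*y^2/3 + 101*y + 6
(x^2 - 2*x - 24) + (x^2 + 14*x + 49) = 2*x^2 + 12*x + 25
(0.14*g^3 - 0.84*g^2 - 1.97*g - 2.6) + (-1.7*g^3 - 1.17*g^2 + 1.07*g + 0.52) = -1.56*g^3 - 2.01*g^2 - 0.9*g - 2.08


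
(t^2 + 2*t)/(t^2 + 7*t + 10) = t/(t + 5)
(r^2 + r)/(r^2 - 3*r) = (r + 1)/(r - 3)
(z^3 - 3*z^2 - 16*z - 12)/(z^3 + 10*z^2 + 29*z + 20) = (z^2 - 4*z - 12)/(z^2 + 9*z + 20)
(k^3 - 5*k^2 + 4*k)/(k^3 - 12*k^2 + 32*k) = (k - 1)/(k - 8)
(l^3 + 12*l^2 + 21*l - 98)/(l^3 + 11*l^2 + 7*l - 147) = (l - 2)/(l - 3)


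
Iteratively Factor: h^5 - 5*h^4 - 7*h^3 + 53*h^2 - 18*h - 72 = (h - 4)*(h^4 - h^3 - 11*h^2 + 9*h + 18) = (h - 4)*(h + 3)*(h^3 - 4*h^2 + h + 6) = (h - 4)*(h + 1)*(h + 3)*(h^2 - 5*h + 6) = (h - 4)*(h - 2)*(h + 1)*(h + 3)*(h - 3)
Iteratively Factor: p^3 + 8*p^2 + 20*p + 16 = (p + 2)*(p^2 + 6*p + 8) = (p + 2)*(p + 4)*(p + 2)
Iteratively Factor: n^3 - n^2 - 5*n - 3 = (n - 3)*(n^2 + 2*n + 1) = (n - 3)*(n + 1)*(n + 1)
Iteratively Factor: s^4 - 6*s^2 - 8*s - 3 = (s + 1)*(s^3 - s^2 - 5*s - 3) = (s + 1)^2*(s^2 - 2*s - 3) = (s - 3)*(s + 1)^2*(s + 1)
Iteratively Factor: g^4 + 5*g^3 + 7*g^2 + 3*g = (g + 1)*(g^3 + 4*g^2 + 3*g) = (g + 1)^2*(g^2 + 3*g) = g*(g + 1)^2*(g + 3)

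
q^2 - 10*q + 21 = (q - 7)*(q - 3)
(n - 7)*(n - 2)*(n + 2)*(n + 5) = n^4 - 2*n^3 - 39*n^2 + 8*n + 140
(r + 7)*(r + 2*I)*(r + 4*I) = r^3 + 7*r^2 + 6*I*r^2 - 8*r + 42*I*r - 56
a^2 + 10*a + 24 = (a + 4)*(a + 6)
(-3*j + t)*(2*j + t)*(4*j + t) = -24*j^3 - 10*j^2*t + 3*j*t^2 + t^3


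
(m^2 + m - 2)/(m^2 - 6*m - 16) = (m - 1)/(m - 8)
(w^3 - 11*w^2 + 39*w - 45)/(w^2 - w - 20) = (w^2 - 6*w + 9)/(w + 4)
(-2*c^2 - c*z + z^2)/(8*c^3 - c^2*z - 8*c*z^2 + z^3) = (-2*c + z)/(8*c^2 - 9*c*z + z^2)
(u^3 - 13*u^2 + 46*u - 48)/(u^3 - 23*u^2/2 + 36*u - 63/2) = 2*(u^2 - 10*u + 16)/(2*u^2 - 17*u + 21)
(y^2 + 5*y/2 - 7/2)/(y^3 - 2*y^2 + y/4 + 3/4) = 2*(2*y + 7)/(4*y^2 - 4*y - 3)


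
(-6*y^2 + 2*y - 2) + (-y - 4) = -6*y^2 + y - 6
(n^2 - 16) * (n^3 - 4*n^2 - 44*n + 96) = n^5 - 4*n^4 - 60*n^3 + 160*n^2 + 704*n - 1536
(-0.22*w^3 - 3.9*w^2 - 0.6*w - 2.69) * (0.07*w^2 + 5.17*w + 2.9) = -0.0154*w^5 - 1.4104*w^4 - 20.843*w^3 - 14.6003*w^2 - 15.6473*w - 7.801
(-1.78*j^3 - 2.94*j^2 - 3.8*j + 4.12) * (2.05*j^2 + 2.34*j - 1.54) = -3.649*j^5 - 10.1922*j^4 - 11.9284*j^3 + 4.0816*j^2 + 15.4928*j - 6.3448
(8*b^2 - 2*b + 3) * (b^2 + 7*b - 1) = 8*b^4 + 54*b^3 - 19*b^2 + 23*b - 3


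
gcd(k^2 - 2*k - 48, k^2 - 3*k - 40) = k - 8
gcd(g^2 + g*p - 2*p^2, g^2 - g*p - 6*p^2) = g + 2*p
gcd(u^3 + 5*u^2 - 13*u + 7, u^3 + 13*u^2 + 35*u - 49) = u^2 + 6*u - 7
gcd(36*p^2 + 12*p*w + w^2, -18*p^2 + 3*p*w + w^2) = 6*p + w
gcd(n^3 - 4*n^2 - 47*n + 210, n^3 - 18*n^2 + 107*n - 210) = n^2 - 11*n + 30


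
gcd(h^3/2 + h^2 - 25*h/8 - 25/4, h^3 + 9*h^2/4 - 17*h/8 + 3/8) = 1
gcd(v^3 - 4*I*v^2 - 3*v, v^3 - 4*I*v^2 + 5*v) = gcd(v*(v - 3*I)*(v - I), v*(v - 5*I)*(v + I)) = v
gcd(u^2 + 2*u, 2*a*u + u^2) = u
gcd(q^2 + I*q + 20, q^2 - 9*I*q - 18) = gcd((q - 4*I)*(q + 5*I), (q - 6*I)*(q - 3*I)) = 1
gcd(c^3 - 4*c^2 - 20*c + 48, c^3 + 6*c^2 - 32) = c^2 + 2*c - 8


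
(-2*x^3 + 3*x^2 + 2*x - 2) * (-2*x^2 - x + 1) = 4*x^5 - 4*x^4 - 9*x^3 + 5*x^2 + 4*x - 2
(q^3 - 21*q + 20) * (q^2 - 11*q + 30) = q^5 - 11*q^4 + 9*q^3 + 251*q^2 - 850*q + 600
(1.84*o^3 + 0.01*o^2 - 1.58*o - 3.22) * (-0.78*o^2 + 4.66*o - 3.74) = -1.4352*o^5 + 8.5666*o^4 - 5.6026*o^3 - 4.8886*o^2 - 9.096*o + 12.0428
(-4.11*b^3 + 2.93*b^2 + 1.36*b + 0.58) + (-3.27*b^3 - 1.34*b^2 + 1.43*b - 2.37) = -7.38*b^3 + 1.59*b^2 + 2.79*b - 1.79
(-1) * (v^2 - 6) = 6 - v^2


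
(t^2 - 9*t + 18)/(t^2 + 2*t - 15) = (t - 6)/(t + 5)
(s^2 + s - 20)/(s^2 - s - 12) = (s + 5)/(s + 3)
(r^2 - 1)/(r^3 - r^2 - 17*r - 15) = (r - 1)/(r^2 - 2*r - 15)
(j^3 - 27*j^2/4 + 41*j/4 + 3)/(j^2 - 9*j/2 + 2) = (4*j^2 - 11*j - 3)/(2*(2*j - 1))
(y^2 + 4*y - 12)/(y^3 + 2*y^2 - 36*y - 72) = (y - 2)/(y^2 - 4*y - 12)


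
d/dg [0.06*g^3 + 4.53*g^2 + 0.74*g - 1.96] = 0.18*g^2 + 9.06*g + 0.74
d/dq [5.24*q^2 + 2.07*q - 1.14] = 10.48*q + 2.07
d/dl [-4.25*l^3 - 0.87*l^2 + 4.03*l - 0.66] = -12.75*l^2 - 1.74*l + 4.03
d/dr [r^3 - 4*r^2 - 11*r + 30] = 3*r^2 - 8*r - 11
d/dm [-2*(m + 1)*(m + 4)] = -4*m - 10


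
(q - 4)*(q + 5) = q^2 + q - 20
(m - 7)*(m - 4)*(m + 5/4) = m^3 - 39*m^2/4 + 57*m/4 + 35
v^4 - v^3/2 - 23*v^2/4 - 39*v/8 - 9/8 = (v - 3)*(v + 1/2)^2*(v + 3/2)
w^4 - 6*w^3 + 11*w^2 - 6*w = w*(w - 3)*(w - 2)*(w - 1)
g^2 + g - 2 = (g - 1)*(g + 2)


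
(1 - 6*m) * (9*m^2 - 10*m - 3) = -54*m^3 + 69*m^2 + 8*m - 3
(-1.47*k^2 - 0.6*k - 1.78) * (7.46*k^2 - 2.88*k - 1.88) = -10.9662*k^4 - 0.2424*k^3 - 8.7872*k^2 + 6.2544*k + 3.3464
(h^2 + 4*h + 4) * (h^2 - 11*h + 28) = h^4 - 7*h^3 - 12*h^2 + 68*h + 112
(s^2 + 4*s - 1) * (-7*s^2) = -7*s^4 - 28*s^3 + 7*s^2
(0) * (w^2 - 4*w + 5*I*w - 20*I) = 0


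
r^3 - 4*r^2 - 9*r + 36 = (r - 4)*(r - 3)*(r + 3)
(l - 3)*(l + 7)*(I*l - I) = I*l^3 + 3*I*l^2 - 25*I*l + 21*I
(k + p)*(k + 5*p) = k^2 + 6*k*p + 5*p^2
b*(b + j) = b^2 + b*j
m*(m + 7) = m^2 + 7*m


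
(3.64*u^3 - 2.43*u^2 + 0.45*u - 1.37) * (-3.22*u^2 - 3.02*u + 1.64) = -11.7208*u^5 - 3.1682*u^4 + 11.8592*u^3 - 0.932799999999999*u^2 + 4.8754*u - 2.2468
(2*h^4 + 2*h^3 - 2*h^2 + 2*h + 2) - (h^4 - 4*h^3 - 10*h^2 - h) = h^4 + 6*h^3 + 8*h^2 + 3*h + 2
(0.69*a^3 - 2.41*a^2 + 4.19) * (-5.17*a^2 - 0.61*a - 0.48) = -3.5673*a^5 + 12.0388*a^4 + 1.1389*a^3 - 20.5055*a^2 - 2.5559*a - 2.0112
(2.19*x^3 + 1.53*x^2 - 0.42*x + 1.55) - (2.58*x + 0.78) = 2.19*x^3 + 1.53*x^2 - 3.0*x + 0.77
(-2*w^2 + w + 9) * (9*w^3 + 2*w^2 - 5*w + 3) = -18*w^5 + 5*w^4 + 93*w^3 + 7*w^2 - 42*w + 27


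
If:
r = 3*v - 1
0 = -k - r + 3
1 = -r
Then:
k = 4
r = -1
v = 0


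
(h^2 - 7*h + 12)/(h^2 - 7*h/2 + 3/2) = 2*(h - 4)/(2*h - 1)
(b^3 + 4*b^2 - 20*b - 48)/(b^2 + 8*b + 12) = b - 4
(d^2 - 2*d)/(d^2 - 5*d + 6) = d/(d - 3)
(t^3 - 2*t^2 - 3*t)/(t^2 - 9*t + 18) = t*(t + 1)/(t - 6)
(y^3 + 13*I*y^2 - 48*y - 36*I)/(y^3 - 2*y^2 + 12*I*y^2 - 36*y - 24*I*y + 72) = (y + I)/(y - 2)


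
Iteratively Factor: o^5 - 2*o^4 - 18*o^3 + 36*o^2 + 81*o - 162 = (o + 3)*(o^4 - 5*o^3 - 3*o^2 + 45*o - 54) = (o - 3)*(o + 3)*(o^3 - 2*o^2 - 9*o + 18) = (o - 3)*(o - 2)*(o + 3)*(o^2 - 9) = (o - 3)^2*(o - 2)*(o + 3)*(o + 3)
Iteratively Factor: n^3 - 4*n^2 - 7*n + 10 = (n + 2)*(n^2 - 6*n + 5) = (n - 5)*(n + 2)*(n - 1)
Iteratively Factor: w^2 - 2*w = (w)*(w - 2)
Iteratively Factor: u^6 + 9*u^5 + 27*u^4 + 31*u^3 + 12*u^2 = (u)*(u^5 + 9*u^4 + 27*u^3 + 31*u^2 + 12*u) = u*(u + 3)*(u^4 + 6*u^3 + 9*u^2 + 4*u) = u*(u + 3)*(u + 4)*(u^3 + 2*u^2 + u) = u*(u + 1)*(u + 3)*(u + 4)*(u^2 + u) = u^2*(u + 1)*(u + 3)*(u + 4)*(u + 1)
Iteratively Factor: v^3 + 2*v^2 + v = (v + 1)*(v^2 + v) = v*(v + 1)*(v + 1)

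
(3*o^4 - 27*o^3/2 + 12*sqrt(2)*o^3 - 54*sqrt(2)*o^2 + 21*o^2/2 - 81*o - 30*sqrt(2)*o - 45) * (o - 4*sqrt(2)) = 3*o^5 - 27*o^4/2 - 171*o^3/2 - 72*sqrt(2)*o^2 + 351*o^2 + 195*o + 324*sqrt(2)*o + 180*sqrt(2)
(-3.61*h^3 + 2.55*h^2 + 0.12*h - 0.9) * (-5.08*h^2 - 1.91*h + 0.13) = 18.3388*h^5 - 6.0589*h^4 - 5.9494*h^3 + 4.6743*h^2 + 1.7346*h - 0.117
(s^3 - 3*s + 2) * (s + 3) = s^4 + 3*s^3 - 3*s^2 - 7*s + 6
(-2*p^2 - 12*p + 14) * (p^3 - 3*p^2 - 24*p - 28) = -2*p^5 - 6*p^4 + 98*p^3 + 302*p^2 - 392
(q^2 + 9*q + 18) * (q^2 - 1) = q^4 + 9*q^3 + 17*q^2 - 9*q - 18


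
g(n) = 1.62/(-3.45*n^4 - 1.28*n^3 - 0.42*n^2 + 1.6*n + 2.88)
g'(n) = 1.62*(13.8*n^3 + 3.84*n^2 + 0.84*n - 1.6)/(-3.45*n^4 - 1.28*n^3 - 0.42*n^2 + 1.6*n + 2.88)^2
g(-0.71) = 1.45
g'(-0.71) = -6.79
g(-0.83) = 4.53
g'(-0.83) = -95.74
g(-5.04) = -0.00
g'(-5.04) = -0.00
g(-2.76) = -0.01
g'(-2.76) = -0.01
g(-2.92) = -0.01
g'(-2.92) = -0.01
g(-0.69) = 1.33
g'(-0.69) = -5.36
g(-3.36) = -0.00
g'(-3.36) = -0.00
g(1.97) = -0.03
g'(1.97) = 0.06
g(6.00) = -0.00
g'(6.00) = 0.00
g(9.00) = -0.00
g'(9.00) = 0.00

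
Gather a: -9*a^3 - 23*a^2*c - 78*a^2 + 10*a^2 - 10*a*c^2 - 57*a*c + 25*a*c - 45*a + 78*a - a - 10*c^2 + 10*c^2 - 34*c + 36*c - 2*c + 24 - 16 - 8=-9*a^3 + a^2*(-23*c - 68) + a*(-10*c^2 - 32*c + 32)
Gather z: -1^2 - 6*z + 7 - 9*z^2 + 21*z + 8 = -9*z^2 + 15*z + 14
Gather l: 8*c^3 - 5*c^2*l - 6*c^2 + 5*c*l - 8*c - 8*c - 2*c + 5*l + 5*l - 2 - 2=8*c^3 - 6*c^2 - 18*c + l*(-5*c^2 + 5*c + 10) - 4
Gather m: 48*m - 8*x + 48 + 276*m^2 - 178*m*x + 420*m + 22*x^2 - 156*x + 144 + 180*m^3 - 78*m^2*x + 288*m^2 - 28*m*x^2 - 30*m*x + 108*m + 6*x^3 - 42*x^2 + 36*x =180*m^3 + m^2*(564 - 78*x) + m*(-28*x^2 - 208*x + 576) + 6*x^3 - 20*x^2 - 128*x + 192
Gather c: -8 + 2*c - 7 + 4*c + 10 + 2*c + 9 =8*c + 4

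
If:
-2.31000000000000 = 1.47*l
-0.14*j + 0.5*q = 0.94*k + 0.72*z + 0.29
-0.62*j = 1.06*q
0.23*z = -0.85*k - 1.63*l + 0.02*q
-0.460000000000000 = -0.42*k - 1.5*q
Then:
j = 2.01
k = 5.29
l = -1.57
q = -1.17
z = -8.52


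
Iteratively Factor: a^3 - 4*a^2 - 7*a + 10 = (a - 1)*(a^2 - 3*a - 10) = (a - 1)*(a + 2)*(a - 5)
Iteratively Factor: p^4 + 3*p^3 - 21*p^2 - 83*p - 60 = (p + 3)*(p^3 - 21*p - 20) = (p + 1)*(p + 3)*(p^2 - p - 20) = (p + 1)*(p + 3)*(p + 4)*(p - 5)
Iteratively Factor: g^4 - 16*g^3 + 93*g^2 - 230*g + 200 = (g - 2)*(g^3 - 14*g^2 + 65*g - 100) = (g - 4)*(g - 2)*(g^2 - 10*g + 25) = (g - 5)*(g - 4)*(g - 2)*(g - 5)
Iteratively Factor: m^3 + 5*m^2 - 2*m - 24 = (m + 3)*(m^2 + 2*m - 8) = (m + 3)*(m + 4)*(m - 2)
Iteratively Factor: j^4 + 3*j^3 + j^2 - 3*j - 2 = (j - 1)*(j^3 + 4*j^2 + 5*j + 2) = (j - 1)*(j + 1)*(j^2 + 3*j + 2) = (j - 1)*(j + 1)*(j + 2)*(j + 1)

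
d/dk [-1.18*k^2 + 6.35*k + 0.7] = 6.35 - 2.36*k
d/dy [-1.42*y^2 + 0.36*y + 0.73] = 0.36 - 2.84*y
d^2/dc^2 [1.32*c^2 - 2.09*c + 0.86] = 2.64000000000000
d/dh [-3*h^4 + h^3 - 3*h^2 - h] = -12*h^3 + 3*h^2 - 6*h - 1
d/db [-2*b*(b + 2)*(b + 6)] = -6*b^2 - 32*b - 24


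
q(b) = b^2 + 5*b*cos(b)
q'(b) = -5*b*sin(b) + 2*b + 5*cos(b)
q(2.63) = -4.55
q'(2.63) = -5.54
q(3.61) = -3.07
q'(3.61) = 10.91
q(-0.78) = -2.16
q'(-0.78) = -0.75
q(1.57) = 2.47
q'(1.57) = -4.71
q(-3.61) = 29.14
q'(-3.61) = -3.53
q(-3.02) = 24.11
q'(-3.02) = -12.83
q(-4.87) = 19.89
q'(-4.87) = 15.09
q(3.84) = 0.04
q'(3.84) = 16.20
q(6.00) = 64.81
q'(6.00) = 25.18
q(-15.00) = 281.98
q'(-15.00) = -82.57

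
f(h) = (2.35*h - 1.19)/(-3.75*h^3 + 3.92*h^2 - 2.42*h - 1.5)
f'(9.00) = 0.00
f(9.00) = -0.01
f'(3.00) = 0.05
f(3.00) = -0.08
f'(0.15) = -1.71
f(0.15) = 0.47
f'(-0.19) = -11.96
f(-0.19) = 1.87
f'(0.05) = -2.31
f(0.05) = 0.67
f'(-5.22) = -0.01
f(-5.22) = -0.02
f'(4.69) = 0.01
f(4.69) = -0.03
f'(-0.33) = -644.05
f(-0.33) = 14.06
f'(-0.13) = -6.51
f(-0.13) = 1.35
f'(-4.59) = -0.01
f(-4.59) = -0.03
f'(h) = (2.35*h - 1.19)*(11.25*h^2 - 7.84*h + 2.42)/(-3.75*h^3 + 3.92*h^2 - 2.42*h - 1.5)^2 + 2.35/(-3.75*h^3 + 3.92*h^2 - 2.42*h - 1.5) = (17.625*h^3 - 22.5995*h^2 + 9.3296*h - 6.4048)/(14.0625*h^6 - 29.4*h^5 + 33.5164*h^4 - 7.7228*h^3 - 5.9036*h^2 + 7.26*h + 2.25)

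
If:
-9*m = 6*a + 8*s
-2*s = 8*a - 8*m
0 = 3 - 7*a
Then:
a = 3/7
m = 78/287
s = -180/287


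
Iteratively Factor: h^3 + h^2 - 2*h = (h)*(h^2 + h - 2) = h*(h + 2)*(h - 1)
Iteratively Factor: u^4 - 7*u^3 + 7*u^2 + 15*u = (u)*(u^3 - 7*u^2 + 7*u + 15) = u*(u + 1)*(u^2 - 8*u + 15) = u*(u - 3)*(u + 1)*(u - 5)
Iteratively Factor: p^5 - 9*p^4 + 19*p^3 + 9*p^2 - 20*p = (p - 5)*(p^4 - 4*p^3 - p^2 + 4*p) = p*(p - 5)*(p^3 - 4*p^2 - p + 4) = p*(p - 5)*(p + 1)*(p^2 - 5*p + 4) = p*(p - 5)*(p - 1)*(p + 1)*(p - 4)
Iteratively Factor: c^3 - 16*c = (c + 4)*(c^2 - 4*c) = c*(c + 4)*(c - 4)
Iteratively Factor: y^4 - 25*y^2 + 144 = (y + 3)*(y^3 - 3*y^2 - 16*y + 48) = (y + 3)*(y + 4)*(y^2 - 7*y + 12) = (y - 3)*(y + 3)*(y + 4)*(y - 4)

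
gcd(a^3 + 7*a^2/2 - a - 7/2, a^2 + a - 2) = a - 1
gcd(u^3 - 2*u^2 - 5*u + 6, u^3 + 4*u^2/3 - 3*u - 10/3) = u + 2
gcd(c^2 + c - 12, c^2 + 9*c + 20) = c + 4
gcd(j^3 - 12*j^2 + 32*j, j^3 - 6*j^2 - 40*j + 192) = j^2 - 12*j + 32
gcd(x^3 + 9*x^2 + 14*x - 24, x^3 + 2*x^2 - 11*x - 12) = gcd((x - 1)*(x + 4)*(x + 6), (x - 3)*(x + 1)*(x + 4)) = x + 4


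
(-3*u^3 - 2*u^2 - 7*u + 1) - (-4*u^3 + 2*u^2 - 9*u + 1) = u^3 - 4*u^2 + 2*u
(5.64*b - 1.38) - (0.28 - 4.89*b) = 10.53*b - 1.66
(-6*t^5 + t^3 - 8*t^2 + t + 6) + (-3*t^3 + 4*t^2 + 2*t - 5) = -6*t^5 - 2*t^3 - 4*t^2 + 3*t + 1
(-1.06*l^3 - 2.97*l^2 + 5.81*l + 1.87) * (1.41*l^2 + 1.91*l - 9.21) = -1.4946*l^5 - 6.2123*l^4 + 12.282*l^3 + 41.0875*l^2 - 49.9384*l - 17.2227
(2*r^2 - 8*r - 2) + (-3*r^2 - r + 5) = -r^2 - 9*r + 3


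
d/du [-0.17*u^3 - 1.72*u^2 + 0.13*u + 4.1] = -0.51*u^2 - 3.44*u + 0.13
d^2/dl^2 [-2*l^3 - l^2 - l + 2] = -12*l - 2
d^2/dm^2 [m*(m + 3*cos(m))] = -3*m*cos(m) - 6*sin(m) + 2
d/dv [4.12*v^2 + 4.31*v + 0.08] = 8.24*v + 4.31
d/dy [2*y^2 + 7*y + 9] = 4*y + 7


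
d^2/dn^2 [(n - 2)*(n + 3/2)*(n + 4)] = 6*n + 7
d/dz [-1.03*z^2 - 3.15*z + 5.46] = -2.06*z - 3.15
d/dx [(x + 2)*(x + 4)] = 2*x + 6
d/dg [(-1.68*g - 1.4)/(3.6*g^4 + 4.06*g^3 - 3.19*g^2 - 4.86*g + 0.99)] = (18.144*g^4 + 33.8016*g^3 + 11.6928*g^2 - 8.932*g - 8.4672)/(12.96*g^8 + 29.232*g^7 - 6.4844*g^6 - 60.8948*g^5 - 22.1591*g^4 + 39.0456*g^3 + 17.3034*g^2 - 9.6228*g + 0.9801)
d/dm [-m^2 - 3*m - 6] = -2*m - 3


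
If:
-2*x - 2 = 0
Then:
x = -1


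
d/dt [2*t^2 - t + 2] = 4*t - 1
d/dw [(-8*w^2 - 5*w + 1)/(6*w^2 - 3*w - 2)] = (54*w^2 + 20*w + 13)/(36*w^4 - 36*w^3 - 15*w^2 + 12*w + 4)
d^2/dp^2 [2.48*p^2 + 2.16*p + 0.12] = 4.96000000000000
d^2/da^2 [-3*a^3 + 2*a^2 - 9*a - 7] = 4 - 18*a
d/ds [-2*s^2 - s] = -4*s - 1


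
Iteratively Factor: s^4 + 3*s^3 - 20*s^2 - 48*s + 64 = (s + 4)*(s^3 - s^2 - 16*s + 16) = (s - 4)*(s + 4)*(s^2 + 3*s - 4) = (s - 4)*(s + 4)^2*(s - 1)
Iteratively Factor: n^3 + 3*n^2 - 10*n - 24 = (n - 3)*(n^2 + 6*n + 8) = (n - 3)*(n + 2)*(n + 4)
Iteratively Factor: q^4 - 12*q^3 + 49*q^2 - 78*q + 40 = (q - 4)*(q^3 - 8*q^2 + 17*q - 10) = (q - 5)*(q - 4)*(q^2 - 3*q + 2) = (q - 5)*(q - 4)*(q - 2)*(q - 1)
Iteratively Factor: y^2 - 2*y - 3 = (y + 1)*(y - 3)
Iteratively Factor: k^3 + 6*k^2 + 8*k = (k)*(k^2 + 6*k + 8) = k*(k + 4)*(k + 2)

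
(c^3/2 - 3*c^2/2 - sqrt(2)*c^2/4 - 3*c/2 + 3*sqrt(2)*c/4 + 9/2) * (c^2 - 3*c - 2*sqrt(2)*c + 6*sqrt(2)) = c^5/2 - 3*c^4 - 5*sqrt(2)*c^4/4 + 4*c^3 + 15*sqrt(2)*c^3/2 - 33*sqrt(2)*c^2/4 + 3*c^2 - 18*sqrt(2)*c - 9*c/2 + 27*sqrt(2)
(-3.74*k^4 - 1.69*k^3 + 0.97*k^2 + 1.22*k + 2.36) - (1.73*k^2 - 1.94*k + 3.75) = -3.74*k^4 - 1.69*k^3 - 0.76*k^2 + 3.16*k - 1.39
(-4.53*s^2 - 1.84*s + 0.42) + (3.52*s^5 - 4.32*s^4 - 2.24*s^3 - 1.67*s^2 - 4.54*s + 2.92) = 3.52*s^5 - 4.32*s^4 - 2.24*s^3 - 6.2*s^2 - 6.38*s + 3.34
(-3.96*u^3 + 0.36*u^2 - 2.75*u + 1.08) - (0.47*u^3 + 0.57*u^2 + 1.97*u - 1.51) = -4.43*u^3 - 0.21*u^2 - 4.72*u + 2.59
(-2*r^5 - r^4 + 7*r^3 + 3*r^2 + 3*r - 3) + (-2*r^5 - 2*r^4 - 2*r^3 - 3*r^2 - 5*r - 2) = -4*r^5 - 3*r^4 + 5*r^3 - 2*r - 5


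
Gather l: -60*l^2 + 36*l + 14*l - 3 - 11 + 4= -60*l^2 + 50*l - 10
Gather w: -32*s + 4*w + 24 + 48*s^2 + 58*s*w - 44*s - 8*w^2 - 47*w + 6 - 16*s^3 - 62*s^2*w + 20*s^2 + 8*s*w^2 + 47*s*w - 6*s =-16*s^3 + 68*s^2 - 82*s + w^2*(8*s - 8) + w*(-62*s^2 + 105*s - 43) + 30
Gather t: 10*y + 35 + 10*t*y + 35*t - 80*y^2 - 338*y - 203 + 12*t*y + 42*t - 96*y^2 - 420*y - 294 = t*(22*y + 77) - 176*y^2 - 748*y - 462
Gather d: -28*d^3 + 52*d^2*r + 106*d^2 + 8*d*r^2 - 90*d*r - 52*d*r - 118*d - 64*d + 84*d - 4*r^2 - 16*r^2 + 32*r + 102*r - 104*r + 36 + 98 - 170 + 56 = -28*d^3 + d^2*(52*r + 106) + d*(8*r^2 - 142*r - 98) - 20*r^2 + 30*r + 20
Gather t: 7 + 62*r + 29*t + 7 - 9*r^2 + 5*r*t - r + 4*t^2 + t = -9*r^2 + 61*r + 4*t^2 + t*(5*r + 30) + 14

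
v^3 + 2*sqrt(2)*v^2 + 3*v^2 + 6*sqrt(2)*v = v*(v + 3)*(v + 2*sqrt(2))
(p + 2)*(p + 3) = p^2 + 5*p + 6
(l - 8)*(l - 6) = l^2 - 14*l + 48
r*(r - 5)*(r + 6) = r^3 + r^2 - 30*r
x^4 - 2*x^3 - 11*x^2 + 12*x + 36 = (x - 3)^2*(x + 2)^2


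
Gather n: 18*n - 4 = 18*n - 4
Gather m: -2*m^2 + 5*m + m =-2*m^2 + 6*m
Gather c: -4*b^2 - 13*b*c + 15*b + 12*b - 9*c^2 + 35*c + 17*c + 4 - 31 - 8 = -4*b^2 + 27*b - 9*c^2 + c*(52 - 13*b) - 35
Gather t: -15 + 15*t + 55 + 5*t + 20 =20*t + 60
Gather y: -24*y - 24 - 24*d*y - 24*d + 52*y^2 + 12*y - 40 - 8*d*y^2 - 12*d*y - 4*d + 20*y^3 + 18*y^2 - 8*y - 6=-28*d + 20*y^3 + y^2*(70 - 8*d) + y*(-36*d - 20) - 70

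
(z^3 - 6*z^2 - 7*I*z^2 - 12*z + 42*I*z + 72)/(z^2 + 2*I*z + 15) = (z^2 + z*(-6 - 4*I) + 24*I)/(z + 5*I)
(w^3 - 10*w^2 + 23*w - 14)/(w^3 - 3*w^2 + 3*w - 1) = (w^2 - 9*w + 14)/(w^2 - 2*w + 1)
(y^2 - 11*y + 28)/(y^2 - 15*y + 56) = (y - 4)/(y - 8)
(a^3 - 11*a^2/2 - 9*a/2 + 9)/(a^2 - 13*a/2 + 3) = (2*a^2 + a - 3)/(2*a - 1)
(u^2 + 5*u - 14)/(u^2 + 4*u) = (u^2 + 5*u - 14)/(u*(u + 4))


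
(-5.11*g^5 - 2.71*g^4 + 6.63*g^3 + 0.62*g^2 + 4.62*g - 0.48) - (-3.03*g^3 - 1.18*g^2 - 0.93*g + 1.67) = -5.11*g^5 - 2.71*g^4 + 9.66*g^3 + 1.8*g^2 + 5.55*g - 2.15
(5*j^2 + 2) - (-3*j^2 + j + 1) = 8*j^2 - j + 1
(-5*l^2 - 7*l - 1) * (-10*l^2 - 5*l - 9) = 50*l^4 + 95*l^3 + 90*l^2 + 68*l + 9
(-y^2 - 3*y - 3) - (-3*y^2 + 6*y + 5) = 2*y^2 - 9*y - 8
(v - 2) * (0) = 0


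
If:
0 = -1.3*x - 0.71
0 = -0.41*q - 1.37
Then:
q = -3.34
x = -0.55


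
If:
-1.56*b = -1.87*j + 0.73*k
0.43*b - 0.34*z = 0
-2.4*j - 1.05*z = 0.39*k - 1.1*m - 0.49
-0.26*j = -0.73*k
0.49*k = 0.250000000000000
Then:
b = 1.48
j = 1.43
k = 0.51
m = 4.65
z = 1.87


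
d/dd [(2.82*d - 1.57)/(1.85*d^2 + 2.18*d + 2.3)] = (-5.217*d^2 + 5.809*d + 9.9086)/(3.4225*d^4 + 8.066*d^3 + 13.2624*d^2 + 10.028*d + 5.29)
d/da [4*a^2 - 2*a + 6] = 8*a - 2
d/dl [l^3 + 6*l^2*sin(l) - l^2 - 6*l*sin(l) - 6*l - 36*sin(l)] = 6*l^2*cos(l) + 3*l^2 + 12*l*sin(l) - 6*l*cos(l) - 2*l - 6*sin(l) - 36*cos(l) - 6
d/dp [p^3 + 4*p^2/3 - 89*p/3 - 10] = 3*p^2 + 8*p/3 - 89/3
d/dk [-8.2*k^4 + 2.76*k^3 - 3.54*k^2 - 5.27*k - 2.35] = -32.8*k^3 + 8.28*k^2 - 7.08*k - 5.27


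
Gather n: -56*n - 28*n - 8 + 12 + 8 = 12 - 84*n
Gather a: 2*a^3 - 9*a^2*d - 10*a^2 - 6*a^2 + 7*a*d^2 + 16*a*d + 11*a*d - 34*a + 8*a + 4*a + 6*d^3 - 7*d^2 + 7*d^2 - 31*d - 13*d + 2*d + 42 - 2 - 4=2*a^3 + a^2*(-9*d - 16) + a*(7*d^2 + 27*d - 22) + 6*d^3 - 42*d + 36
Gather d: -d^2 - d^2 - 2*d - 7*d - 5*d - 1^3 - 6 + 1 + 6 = -2*d^2 - 14*d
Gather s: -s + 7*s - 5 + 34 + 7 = 6*s + 36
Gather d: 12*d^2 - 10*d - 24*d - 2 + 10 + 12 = 12*d^2 - 34*d + 20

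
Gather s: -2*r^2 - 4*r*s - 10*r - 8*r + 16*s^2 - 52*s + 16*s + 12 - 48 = -2*r^2 - 18*r + 16*s^2 + s*(-4*r - 36) - 36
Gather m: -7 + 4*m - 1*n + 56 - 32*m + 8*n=-28*m + 7*n + 49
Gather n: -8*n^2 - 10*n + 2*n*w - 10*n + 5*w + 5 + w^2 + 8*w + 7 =-8*n^2 + n*(2*w - 20) + w^2 + 13*w + 12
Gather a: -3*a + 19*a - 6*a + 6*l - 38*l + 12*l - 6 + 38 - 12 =10*a - 20*l + 20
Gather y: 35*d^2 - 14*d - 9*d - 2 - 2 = 35*d^2 - 23*d - 4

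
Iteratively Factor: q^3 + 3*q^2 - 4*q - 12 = (q + 3)*(q^2 - 4) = (q + 2)*(q + 3)*(q - 2)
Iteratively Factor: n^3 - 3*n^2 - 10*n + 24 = (n - 2)*(n^2 - n - 12) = (n - 2)*(n + 3)*(n - 4)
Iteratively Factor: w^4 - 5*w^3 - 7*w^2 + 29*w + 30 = (w - 5)*(w^3 - 7*w - 6) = (w - 5)*(w - 3)*(w^2 + 3*w + 2) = (w - 5)*(w - 3)*(w + 2)*(w + 1)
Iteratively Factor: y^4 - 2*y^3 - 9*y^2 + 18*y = (y - 2)*(y^3 - 9*y) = (y - 3)*(y - 2)*(y^2 + 3*y) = (y - 3)*(y - 2)*(y + 3)*(y)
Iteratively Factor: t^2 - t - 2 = (t - 2)*(t + 1)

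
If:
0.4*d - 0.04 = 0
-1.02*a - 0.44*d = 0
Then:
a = -0.04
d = 0.10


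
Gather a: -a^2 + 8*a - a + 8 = -a^2 + 7*a + 8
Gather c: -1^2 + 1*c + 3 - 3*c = 2 - 2*c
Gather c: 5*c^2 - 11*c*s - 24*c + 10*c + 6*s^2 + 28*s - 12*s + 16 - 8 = 5*c^2 + c*(-11*s - 14) + 6*s^2 + 16*s + 8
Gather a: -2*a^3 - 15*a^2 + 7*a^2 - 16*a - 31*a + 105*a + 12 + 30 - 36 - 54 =-2*a^3 - 8*a^2 + 58*a - 48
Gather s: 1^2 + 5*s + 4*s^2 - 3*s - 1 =4*s^2 + 2*s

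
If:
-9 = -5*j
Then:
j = 9/5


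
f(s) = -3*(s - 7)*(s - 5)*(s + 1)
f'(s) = -3*(s - 7)*(s - 5) - 3*(s - 7)*(s + 1) - 3*(s - 5)*(s + 1)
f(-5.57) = 1821.58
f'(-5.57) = -715.84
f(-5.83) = 2013.37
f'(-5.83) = -759.68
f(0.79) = -140.39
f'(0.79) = -22.48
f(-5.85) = 2028.60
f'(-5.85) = -763.10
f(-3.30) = 589.88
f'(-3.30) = -384.81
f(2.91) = -100.27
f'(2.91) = 46.85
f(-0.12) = -96.24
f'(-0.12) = -77.05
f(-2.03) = 196.16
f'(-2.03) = -240.07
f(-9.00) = 5376.00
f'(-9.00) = -1392.00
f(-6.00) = 2145.00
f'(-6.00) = -789.00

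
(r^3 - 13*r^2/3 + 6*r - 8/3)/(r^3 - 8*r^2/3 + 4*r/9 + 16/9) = 3*(r - 1)/(3*r + 2)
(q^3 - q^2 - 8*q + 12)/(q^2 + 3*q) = q - 4 + 4/q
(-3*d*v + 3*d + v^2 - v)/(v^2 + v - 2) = (-3*d + v)/(v + 2)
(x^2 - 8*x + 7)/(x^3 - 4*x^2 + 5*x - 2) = (x - 7)/(x^2 - 3*x + 2)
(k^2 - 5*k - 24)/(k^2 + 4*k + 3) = (k - 8)/(k + 1)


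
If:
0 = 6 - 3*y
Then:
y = 2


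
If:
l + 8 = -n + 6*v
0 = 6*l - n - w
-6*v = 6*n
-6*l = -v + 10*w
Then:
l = -24/157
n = -176/157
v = 176/157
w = 32/157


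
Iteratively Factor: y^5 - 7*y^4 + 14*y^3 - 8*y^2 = (y)*(y^4 - 7*y^3 + 14*y^2 - 8*y) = y*(y - 1)*(y^3 - 6*y^2 + 8*y) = y*(y - 2)*(y - 1)*(y^2 - 4*y) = y*(y - 4)*(y - 2)*(y - 1)*(y)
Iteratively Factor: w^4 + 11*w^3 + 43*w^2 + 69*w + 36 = (w + 4)*(w^3 + 7*w^2 + 15*w + 9) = (w + 1)*(w + 4)*(w^2 + 6*w + 9) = (w + 1)*(w + 3)*(w + 4)*(w + 3)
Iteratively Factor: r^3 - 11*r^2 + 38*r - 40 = (r - 2)*(r^2 - 9*r + 20) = (r - 5)*(r - 2)*(r - 4)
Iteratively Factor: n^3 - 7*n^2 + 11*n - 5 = (n - 5)*(n^2 - 2*n + 1) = (n - 5)*(n - 1)*(n - 1)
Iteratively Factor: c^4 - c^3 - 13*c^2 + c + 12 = (c + 3)*(c^3 - 4*c^2 - c + 4) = (c + 1)*(c + 3)*(c^2 - 5*c + 4) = (c - 4)*(c + 1)*(c + 3)*(c - 1)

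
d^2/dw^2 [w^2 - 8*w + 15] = 2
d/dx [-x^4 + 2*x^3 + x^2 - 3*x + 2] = -4*x^3 + 6*x^2 + 2*x - 3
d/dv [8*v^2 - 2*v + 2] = 16*v - 2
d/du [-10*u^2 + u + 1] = 1 - 20*u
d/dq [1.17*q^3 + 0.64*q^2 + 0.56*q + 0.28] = 3.51*q^2 + 1.28*q + 0.56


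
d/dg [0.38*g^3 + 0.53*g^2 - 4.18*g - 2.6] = 1.14*g^2 + 1.06*g - 4.18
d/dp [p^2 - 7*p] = 2*p - 7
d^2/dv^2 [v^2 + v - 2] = 2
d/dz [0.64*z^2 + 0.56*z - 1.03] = 1.28*z + 0.56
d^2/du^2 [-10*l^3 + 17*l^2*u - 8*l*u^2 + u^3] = -16*l + 6*u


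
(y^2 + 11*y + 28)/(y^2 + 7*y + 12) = (y + 7)/(y + 3)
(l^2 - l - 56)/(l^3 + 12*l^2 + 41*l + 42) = (l - 8)/(l^2 + 5*l + 6)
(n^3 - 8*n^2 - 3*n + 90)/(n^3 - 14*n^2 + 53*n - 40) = (n^2 - 3*n - 18)/(n^2 - 9*n + 8)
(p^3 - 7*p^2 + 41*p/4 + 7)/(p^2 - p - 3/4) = (2*p^2 - 15*p + 28)/(2*p - 3)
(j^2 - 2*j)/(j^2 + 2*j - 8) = j/(j + 4)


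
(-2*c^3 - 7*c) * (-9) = 18*c^3 + 63*c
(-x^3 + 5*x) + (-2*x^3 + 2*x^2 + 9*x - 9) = -3*x^3 + 2*x^2 + 14*x - 9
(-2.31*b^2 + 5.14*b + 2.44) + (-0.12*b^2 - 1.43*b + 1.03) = -2.43*b^2 + 3.71*b + 3.47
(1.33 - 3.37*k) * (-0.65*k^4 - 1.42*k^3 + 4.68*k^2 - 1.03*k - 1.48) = 2.1905*k^5 + 3.9209*k^4 - 17.6602*k^3 + 9.6955*k^2 + 3.6177*k - 1.9684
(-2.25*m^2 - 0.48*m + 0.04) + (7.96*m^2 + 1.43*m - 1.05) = 5.71*m^2 + 0.95*m - 1.01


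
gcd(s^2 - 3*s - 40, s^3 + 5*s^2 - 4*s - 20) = s + 5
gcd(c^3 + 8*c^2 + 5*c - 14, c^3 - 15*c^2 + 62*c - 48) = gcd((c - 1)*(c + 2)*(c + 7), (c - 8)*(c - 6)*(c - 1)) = c - 1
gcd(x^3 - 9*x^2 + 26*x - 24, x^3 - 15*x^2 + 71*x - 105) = x - 3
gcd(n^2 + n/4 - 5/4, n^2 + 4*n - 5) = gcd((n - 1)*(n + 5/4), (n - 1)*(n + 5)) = n - 1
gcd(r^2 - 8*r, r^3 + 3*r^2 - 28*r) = r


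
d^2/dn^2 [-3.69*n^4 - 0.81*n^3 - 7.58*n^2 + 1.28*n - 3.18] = -44.28*n^2 - 4.86*n - 15.16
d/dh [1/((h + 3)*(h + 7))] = 2*(-h - 5)/(h^4 + 20*h^3 + 142*h^2 + 420*h + 441)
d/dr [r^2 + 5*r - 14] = 2*r + 5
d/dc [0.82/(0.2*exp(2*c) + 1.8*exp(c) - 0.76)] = (-0.328*exp(c) - 1.476)*exp(c)/(0.2*exp(2*c) + 1.8*exp(c) - 0.76)^2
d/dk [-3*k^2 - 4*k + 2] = -6*k - 4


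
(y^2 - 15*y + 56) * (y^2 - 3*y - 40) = y^4 - 18*y^3 + 61*y^2 + 432*y - 2240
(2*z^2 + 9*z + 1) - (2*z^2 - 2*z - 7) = 11*z + 8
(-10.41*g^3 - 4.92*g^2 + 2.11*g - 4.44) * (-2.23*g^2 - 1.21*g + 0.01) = 23.2143*g^5 + 23.5677*g^4 + 1.1438*g^3 + 7.2989*g^2 + 5.3935*g - 0.0444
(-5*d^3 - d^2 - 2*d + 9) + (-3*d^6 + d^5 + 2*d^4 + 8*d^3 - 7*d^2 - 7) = -3*d^6 + d^5 + 2*d^4 + 3*d^3 - 8*d^2 - 2*d + 2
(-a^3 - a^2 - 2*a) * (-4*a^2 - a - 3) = 4*a^5 + 5*a^4 + 12*a^3 + 5*a^2 + 6*a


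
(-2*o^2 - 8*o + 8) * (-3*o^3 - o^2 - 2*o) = 6*o^5 + 26*o^4 - 12*o^3 + 8*o^2 - 16*o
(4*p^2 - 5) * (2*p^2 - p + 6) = 8*p^4 - 4*p^3 + 14*p^2 + 5*p - 30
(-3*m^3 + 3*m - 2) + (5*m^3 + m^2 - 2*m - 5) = 2*m^3 + m^2 + m - 7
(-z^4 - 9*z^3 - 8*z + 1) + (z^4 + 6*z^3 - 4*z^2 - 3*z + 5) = -3*z^3 - 4*z^2 - 11*z + 6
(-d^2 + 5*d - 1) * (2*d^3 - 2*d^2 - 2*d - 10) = -2*d^5 + 12*d^4 - 10*d^3 + 2*d^2 - 48*d + 10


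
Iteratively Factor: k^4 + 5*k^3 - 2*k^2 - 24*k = (k - 2)*(k^3 + 7*k^2 + 12*k) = (k - 2)*(k + 4)*(k^2 + 3*k) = (k - 2)*(k + 3)*(k + 4)*(k)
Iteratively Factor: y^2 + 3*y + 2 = (y + 1)*(y + 2)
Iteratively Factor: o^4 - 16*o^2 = (o - 4)*(o^3 + 4*o^2) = o*(o - 4)*(o^2 + 4*o) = o^2*(o - 4)*(o + 4)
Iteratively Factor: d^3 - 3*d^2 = (d - 3)*(d^2) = d*(d - 3)*(d)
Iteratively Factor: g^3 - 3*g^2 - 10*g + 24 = (g - 4)*(g^2 + g - 6) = (g - 4)*(g + 3)*(g - 2)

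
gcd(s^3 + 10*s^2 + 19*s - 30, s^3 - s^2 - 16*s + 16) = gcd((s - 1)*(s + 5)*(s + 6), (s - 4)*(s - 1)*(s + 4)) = s - 1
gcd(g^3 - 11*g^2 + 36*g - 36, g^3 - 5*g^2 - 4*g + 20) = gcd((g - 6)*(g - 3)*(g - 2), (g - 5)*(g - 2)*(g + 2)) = g - 2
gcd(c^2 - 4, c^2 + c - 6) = c - 2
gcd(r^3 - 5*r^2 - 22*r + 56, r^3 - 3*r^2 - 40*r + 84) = r^2 - 9*r + 14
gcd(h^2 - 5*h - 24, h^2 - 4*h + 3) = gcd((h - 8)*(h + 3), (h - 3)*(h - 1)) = 1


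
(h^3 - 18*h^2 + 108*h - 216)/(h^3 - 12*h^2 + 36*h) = (h - 6)/h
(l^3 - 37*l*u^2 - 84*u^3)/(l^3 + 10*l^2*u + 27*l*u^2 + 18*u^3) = (l^2 - 3*l*u - 28*u^2)/(l^2 + 7*l*u + 6*u^2)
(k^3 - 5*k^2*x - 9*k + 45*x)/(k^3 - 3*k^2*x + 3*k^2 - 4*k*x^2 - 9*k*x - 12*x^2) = (-k^2 + 5*k*x + 3*k - 15*x)/(-k^2 + 3*k*x + 4*x^2)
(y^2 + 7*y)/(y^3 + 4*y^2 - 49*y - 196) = y/(y^2 - 3*y - 28)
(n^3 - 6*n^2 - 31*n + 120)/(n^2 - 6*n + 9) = (n^2 - 3*n - 40)/(n - 3)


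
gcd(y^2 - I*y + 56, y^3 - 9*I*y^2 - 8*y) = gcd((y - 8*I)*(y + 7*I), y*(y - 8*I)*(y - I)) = y - 8*I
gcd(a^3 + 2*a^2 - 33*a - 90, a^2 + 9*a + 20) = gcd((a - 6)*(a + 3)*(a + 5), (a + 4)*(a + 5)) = a + 5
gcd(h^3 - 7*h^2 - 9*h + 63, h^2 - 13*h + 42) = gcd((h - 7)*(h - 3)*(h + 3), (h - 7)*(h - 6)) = h - 7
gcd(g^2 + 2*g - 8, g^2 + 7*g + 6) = 1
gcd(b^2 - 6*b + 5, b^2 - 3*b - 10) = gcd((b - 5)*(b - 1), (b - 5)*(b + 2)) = b - 5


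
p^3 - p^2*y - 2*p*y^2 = p*(p - 2*y)*(p + y)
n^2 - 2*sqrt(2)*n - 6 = (n - 3*sqrt(2))*(n + sqrt(2))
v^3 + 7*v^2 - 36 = (v - 2)*(v + 3)*(v + 6)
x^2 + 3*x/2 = x*(x + 3/2)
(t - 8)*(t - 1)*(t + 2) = t^3 - 7*t^2 - 10*t + 16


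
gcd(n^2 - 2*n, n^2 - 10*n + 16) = n - 2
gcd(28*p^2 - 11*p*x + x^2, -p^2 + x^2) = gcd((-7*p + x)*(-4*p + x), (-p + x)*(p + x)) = 1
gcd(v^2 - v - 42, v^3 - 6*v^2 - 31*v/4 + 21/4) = v - 7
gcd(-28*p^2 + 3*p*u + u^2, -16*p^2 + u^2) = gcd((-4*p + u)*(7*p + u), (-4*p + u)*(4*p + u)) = 4*p - u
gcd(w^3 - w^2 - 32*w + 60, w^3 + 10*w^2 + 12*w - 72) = w^2 + 4*w - 12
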